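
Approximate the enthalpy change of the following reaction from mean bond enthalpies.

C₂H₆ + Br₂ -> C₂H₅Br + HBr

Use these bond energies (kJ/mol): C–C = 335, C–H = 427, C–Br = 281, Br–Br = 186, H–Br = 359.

ΔH ≈ −27 kJ

Bonds broken (reactants):
  Br–Br: 1 × 186 = 186
  C–C: 1 × 335 = 335
  C–H: 6 × 427 = 2562
  Σ(broken) = 3083 kJ
Bonds formed (products):
  C–Br: 1 × 281 = 281
  C–C: 1 × 335 = 335
  C–H: 5 × 427 = 2135
  H–Br: 1 × 359 = 359
  Σ(formed) = 3110 kJ
ΔH = Σ(broken) − Σ(formed) = 3083 − 3110 = −27 kJ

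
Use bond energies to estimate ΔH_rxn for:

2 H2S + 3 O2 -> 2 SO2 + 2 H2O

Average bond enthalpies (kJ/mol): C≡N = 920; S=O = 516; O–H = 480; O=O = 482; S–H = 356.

Bonds broken (reactants):
  O=O: 3 × 482 = 1446
  S–H: 4 × 356 = 1424
  Σ(broken) = 2870 kJ
Bonds formed (products):
  O–H: 4 × 480 = 1920
  S=O: 4 × 516 = 2064
  Σ(formed) = 3984 kJ
ΔH = Σ(broken) − Σ(formed) = 2870 − 3984 = −1114 kJ

ΔH ≈ −1114 kJ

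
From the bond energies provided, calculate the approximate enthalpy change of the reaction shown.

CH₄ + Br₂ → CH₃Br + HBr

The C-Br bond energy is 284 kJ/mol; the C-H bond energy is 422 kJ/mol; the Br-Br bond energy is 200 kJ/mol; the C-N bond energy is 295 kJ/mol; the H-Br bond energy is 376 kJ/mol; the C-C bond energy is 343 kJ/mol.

Bonds broken (reactants):
  Br-Br: 1 × 200 = 200
  C-H: 4 × 422 = 1688
  Σ(broken) = 1888 kJ
Bonds formed (products):
  C-Br: 1 × 284 = 284
  C-H: 3 × 422 = 1266
  H-Br: 1 × 376 = 376
  Σ(formed) = 1926 kJ
ΔH = Σ(broken) − Σ(formed) = 1888 − 1926 = −38 kJ

ΔH ≈ −38 kJ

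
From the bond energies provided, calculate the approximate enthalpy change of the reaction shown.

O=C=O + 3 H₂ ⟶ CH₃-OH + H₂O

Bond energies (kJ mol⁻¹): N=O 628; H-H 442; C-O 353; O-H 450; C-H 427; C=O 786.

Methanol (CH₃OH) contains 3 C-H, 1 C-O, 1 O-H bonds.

Bonds broken (reactants):
  C=O: 2 × 786 = 1572
  H-H: 3 × 442 = 1326
  Σ(broken) = 2898 kJ
Bonds formed (products):
  C-H: 3 × 427 = 1281
  C-O: 1 × 353 = 353
  O-H: 3 × 450 = 1350
  Σ(formed) = 2984 kJ
ΔH = Σ(broken) − Σ(formed) = 2898 − 2984 = −86 kJ

ΔH ≈ −86 kJ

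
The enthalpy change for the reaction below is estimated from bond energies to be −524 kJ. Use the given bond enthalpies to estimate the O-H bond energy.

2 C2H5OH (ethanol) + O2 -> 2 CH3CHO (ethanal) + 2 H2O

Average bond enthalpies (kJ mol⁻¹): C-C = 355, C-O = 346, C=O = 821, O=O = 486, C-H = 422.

D(O-H) ≈ 452 kJ/mol

Let D be the O-H bond energy.
Σ(broken) = 2×355 + 10×422 + 2×346 + 2×D + 1×486 = 6108 + 2D
Σ(formed) = 2×355 + 8×422 + 2×821 + 4×D = 5728 + 4D
ΔH = Σ(broken) − Σ(formed) = (6108 + 2D) − (5728 + 4D) = +380 − 2D
Setting this equal to −524 kJ gives 2D = 904, so D = 452 kJ/mol.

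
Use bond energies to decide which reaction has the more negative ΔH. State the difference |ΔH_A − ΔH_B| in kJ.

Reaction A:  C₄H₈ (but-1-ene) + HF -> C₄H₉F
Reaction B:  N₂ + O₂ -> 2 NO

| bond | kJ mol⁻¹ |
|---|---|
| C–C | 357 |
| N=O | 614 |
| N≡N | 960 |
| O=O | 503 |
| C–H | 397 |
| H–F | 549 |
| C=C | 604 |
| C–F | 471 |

Reaction A, by 307 kJ

Reaction A:
  Bonds broken (reactants):
    C–C: 2 × 357 = 714
    C–H: 8 × 397 = 3176
    C=C: 1 × 604 = 604
    H–F: 1 × 549 = 549
    Σ(broken) = 5043 kJ
  Bonds formed (products):
    C–C: 3 × 357 = 1071
    C–F: 1 × 471 = 471
    C–H: 9 × 397 = 3573
    Σ(formed) = 5115 kJ
  ΔH_A = 5043 − 5115 = −72 kJ
Reaction B:
  Bonds broken (reactants):
    N≡N: 1 × 960 = 960
    O=O: 1 × 503 = 503
    Σ(broken) = 1463 kJ
  Bonds formed (products):
    N=O: 2 × 614 = 1228
    Σ(formed) = 1228 kJ
  ΔH_B = 1463 − 1228 = +235 kJ
ΔH_A − ΔH_B = −307 kJ, so reaction A has the more negative ΔH; |ΔH_A − ΔH_B| = 307 kJ.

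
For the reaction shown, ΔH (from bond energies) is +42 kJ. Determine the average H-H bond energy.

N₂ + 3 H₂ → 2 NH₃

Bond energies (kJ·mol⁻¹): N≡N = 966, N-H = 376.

D(H-H) ≈ 444 kJ/mol

Let D be the H-H bond energy.
Σ(broken) = 3×D + 1×966 = 966 + 3D
Σ(formed) = 6×376 = 2256
ΔH = Σ(broken) − Σ(formed) = (966 + 3D) − (2256) = −1290 + 3D
Setting this equal to +42 kJ gives 3D = 1332, so D = 444 kJ/mol.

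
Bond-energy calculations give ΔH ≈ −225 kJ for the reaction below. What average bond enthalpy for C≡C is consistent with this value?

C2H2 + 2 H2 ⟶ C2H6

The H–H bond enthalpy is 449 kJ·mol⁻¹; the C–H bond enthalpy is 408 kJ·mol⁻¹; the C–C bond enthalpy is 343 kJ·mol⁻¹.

Let D be the C≡C bond energy.
Σ(broken) = 1×D + 2×408 + 2×449 = 1714 + D
Σ(formed) = 1×343 + 6×408 = 2791
ΔH = Σ(broken) − Σ(formed) = (1714 + D) − (2791) = −1077 + D
Setting this equal to −225 kJ gives D = 852 kJ/mol.

D(C≡C) ≈ 852 kJ/mol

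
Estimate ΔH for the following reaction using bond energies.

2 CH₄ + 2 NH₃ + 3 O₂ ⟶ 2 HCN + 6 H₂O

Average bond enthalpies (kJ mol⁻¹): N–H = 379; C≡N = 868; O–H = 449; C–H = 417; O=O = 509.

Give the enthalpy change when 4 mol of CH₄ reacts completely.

Bonds broken (reactants):
  C–H: 8 × 417 = 3336
  N–H: 6 × 379 = 2274
  O=O: 3 × 509 = 1527
  Σ(broken) = 7137 kJ
Bonds formed (products):
  C≡N: 2 × 868 = 1736
  C–H: 2 × 417 = 834
  O–H: 12 × 449 = 5388
  Σ(formed) = 7958 kJ
ΔH = Σ(broken) − Σ(formed) = 7137 − 7958 = −821 kJ
For 2× the reaction as written: 2 × (−821) = −1642 kJ

ΔH = −1642 kJ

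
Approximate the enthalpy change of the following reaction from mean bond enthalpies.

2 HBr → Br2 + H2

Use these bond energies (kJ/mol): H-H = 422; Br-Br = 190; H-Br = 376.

ΔH ≈ +140 kJ

Bonds broken (reactants):
  H-Br: 2 × 376 = 752
  Σ(broken) = 752 kJ
Bonds formed (products):
  Br-Br: 1 × 190 = 190
  H-H: 1 × 422 = 422
  Σ(formed) = 612 kJ
ΔH = Σ(broken) − Σ(formed) = 752 − 612 = +140 kJ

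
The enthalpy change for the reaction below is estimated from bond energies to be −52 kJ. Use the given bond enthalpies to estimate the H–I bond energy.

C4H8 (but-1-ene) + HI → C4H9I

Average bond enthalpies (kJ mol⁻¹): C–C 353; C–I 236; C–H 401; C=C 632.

D(H–I) ≈ 306 kJ/mol

Let D be the H–I bond energy.
Σ(broken) = 2×353 + 8×401 + 1×632 + 1×D = 4546 + D
Σ(formed) = 3×353 + 9×401 + 1×236 = 4904
ΔH = Σ(broken) − Σ(formed) = (4546 + D) − (4904) = −358 + D
Setting this equal to −52 kJ gives D = 306 kJ/mol.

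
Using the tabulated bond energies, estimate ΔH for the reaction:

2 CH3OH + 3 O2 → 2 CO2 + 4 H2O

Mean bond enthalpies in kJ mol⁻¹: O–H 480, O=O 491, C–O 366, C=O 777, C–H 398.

ΔH ≈ −1395 kJ

Bonds broken (reactants):
  C–H: 6 × 398 = 2388
  C–O: 2 × 366 = 732
  O–H: 2 × 480 = 960
  O=O: 3 × 491 = 1473
  Σ(broken) = 5553 kJ
Bonds formed (products):
  C=O: 4 × 777 = 3108
  O–H: 8 × 480 = 3840
  Σ(formed) = 6948 kJ
ΔH = Σ(broken) − Σ(formed) = 5553 − 6948 = −1395 kJ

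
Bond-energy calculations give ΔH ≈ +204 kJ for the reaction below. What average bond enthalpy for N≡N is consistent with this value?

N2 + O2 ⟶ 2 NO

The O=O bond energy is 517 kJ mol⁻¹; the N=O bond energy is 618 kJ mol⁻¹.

Let D be the N≡N bond energy.
Σ(broken) = 1×D + 1×517 = 517 + D
Σ(formed) = 2×618 = 1236
ΔH = Σ(broken) − Σ(formed) = (517 + D) − (1236) = −719 + D
Setting this equal to +204 kJ gives D = 923 kJ/mol.

D(N≡N) ≈ 923 kJ/mol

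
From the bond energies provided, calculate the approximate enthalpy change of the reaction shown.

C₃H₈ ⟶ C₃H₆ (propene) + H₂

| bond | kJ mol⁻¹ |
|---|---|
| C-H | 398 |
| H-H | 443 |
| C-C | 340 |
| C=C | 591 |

ΔH ≈ +102 kJ

Bonds broken (reactants):
  C-C: 2 × 340 = 680
  C-H: 8 × 398 = 3184
  Σ(broken) = 3864 kJ
Bonds formed (products):
  C-C: 1 × 340 = 340
  C-H: 6 × 398 = 2388
  C=C: 1 × 591 = 591
  H-H: 1 × 443 = 443
  Σ(formed) = 3762 kJ
ΔH = Σ(broken) − Σ(formed) = 3864 − 3762 = +102 kJ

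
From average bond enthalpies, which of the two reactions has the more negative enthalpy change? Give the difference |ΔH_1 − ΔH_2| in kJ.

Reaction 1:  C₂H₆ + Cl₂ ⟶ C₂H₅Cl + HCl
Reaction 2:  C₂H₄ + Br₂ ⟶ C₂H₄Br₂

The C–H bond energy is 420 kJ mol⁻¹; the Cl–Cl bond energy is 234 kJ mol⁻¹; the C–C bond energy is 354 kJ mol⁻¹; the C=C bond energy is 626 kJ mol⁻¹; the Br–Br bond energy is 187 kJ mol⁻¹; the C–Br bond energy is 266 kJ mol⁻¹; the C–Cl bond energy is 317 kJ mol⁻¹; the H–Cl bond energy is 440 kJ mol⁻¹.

Reaction 1:
  Bonds broken (reactants):
    C–C: 1 × 354 = 354
    C–H: 6 × 420 = 2520
    Cl–Cl: 1 × 234 = 234
    Σ(broken) = 3108 kJ
  Bonds formed (products):
    C–C: 1 × 354 = 354
    C–Cl: 1 × 317 = 317
    C–H: 5 × 420 = 2100
    H–Cl: 1 × 440 = 440
    Σ(formed) = 3211 kJ
  ΔH_1 = 3108 − 3211 = −103 kJ
Reaction 2:
  Bonds broken (reactants):
    Br–Br: 1 × 187 = 187
    C–H: 4 × 420 = 1680
    C=C: 1 × 626 = 626
    Σ(broken) = 2493 kJ
  Bonds formed (products):
    C–Br: 2 × 266 = 532
    C–C: 1 × 354 = 354
    C–H: 4 × 420 = 1680
    Σ(formed) = 2566 kJ
  ΔH_2 = 2493 − 2566 = −73 kJ
ΔH_1 − ΔH_2 = −30 kJ, so reaction 1 has the more negative ΔH; |ΔH_1 − ΔH_2| = 30 kJ.

Reaction 1, by 30 kJ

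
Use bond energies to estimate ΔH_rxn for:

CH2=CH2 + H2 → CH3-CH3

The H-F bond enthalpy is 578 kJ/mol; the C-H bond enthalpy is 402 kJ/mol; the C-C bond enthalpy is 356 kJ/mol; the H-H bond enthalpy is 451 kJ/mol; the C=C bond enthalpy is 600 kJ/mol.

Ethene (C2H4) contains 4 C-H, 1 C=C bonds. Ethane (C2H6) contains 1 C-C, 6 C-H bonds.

ΔH ≈ −109 kJ

Bonds broken (reactants):
  C-H: 4 × 402 = 1608
  C=C: 1 × 600 = 600
  H-H: 1 × 451 = 451
  Σ(broken) = 2659 kJ
Bonds formed (products):
  C-C: 1 × 356 = 356
  C-H: 6 × 402 = 2412
  Σ(formed) = 2768 kJ
ΔH = Σ(broken) − Σ(formed) = 2659 − 2768 = −109 kJ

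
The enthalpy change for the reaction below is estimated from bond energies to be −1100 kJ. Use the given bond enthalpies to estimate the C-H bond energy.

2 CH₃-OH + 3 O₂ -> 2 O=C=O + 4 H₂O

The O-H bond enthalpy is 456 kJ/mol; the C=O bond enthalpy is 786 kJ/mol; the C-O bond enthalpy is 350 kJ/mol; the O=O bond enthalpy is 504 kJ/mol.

D(C-H) ≈ 428 kJ/mol

Let D be the C-H bond energy.
Σ(broken) = 6×D + 2×350 + 2×456 + 3×504 = 3124 + 6D
Σ(formed) = 4×786 + 8×456 = 6792
ΔH = Σ(broken) − Σ(formed) = (3124 + 6D) − (6792) = −3668 + 6D
Setting this equal to −1100 kJ gives 6D = 2568, so D = 428 kJ/mol.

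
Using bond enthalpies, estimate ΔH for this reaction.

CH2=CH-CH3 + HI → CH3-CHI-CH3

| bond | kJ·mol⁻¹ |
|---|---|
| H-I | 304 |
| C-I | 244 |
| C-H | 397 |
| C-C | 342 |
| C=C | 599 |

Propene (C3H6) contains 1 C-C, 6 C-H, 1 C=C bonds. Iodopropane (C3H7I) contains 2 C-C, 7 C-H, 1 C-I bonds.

Bonds broken (reactants):
  C-C: 1 × 342 = 342
  C-H: 6 × 397 = 2382
  C=C: 1 × 599 = 599
  H-I: 1 × 304 = 304
  Σ(broken) = 3627 kJ
Bonds formed (products):
  C-C: 2 × 342 = 684
  C-H: 7 × 397 = 2779
  C-I: 1 × 244 = 244
  Σ(formed) = 3707 kJ
ΔH = Σ(broken) − Σ(formed) = 3627 − 3707 = −80 kJ

ΔH ≈ −80 kJ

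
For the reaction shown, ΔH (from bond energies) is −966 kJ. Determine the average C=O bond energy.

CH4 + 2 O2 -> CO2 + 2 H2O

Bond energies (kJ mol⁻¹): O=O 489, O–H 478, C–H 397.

D(C=O) ≈ 810 kJ/mol

Let D be the C=O bond energy.
Σ(broken) = 4×397 + 2×489 = 2566
Σ(formed) = 2×D + 4×478 = 1912 + 2D
ΔH = Σ(broken) − Σ(formed) = (2566) − (1912 + 2D) = +654 − 2D
Setting this equal to −966 kJ gives 2D = 1620, so D = 810 kJ/mol.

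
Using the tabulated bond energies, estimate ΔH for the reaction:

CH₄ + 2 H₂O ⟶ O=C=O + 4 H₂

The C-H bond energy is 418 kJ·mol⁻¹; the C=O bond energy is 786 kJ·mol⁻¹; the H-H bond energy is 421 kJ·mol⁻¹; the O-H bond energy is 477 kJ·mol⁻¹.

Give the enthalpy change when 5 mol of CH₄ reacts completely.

Bonds broken (reactants):
  C-H: 4 × 418 = 1672
  O-H: 4 × 477 = 1908
  Σ(broken) = 3580 kJ
Bonds formed (products):
  C=O: 2 × 786 = 1572
  H-H: 4 × 421 = 1684
  Σ(formed) = 3256 kJ
ΔH = Σ(broken) − Σ(formed) = 3580 − 3256 = +324 kJ
For 5× the reaction as written: 5 × (+324) = +1620 kJ

ΔH = +1620 kJ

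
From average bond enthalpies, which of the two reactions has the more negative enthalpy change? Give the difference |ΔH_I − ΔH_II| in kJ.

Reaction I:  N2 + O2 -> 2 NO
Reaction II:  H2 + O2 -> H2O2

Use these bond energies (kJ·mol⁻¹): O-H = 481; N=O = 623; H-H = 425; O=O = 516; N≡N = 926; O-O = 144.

Reaction II, by 361 kJ

Reaction I:
  Bonds broken (reactants):
    N≡N: 1 × 926 = 926
    O=O: 1 × 516 = 516
    Σ(broken) = 1442 kJ
  Bonds formed (products):
    N=O: 2 × 623 = 1246
    Σ(formed) = 1246 kJ
  ΔH_I = 1442 − 1246 = +196 kJ
Reaction II:
  Bonds broken (reactants):
    H-H: 1 × 425 = 425
    O=O: 1 × 516 = 516
    Σ(broken) = 941 kJ
  Bonds formed (products):
    O-H: 2 × 481 = 962
    O-O: 1 × 144 = 144
    Σ(formed) = 1106 kJ
  ΔH_II = 941 − 1106 = −165 kJ
ΔH_I − ΔH_II = +361 kJ, so reaction II has the more negative ΔH; |ΔH_I − ΔH_II| = 361 kJ.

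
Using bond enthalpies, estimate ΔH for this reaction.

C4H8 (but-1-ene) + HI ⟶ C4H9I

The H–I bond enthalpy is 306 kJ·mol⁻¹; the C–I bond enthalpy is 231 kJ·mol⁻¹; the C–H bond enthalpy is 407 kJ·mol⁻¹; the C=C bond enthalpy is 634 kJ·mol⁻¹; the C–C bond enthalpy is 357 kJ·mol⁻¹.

ΔH ≈ −55 kJ

Bonds broken (reactants):
  C–C: 2 × 357 = 714
  C–H: 8 × 407 = 3256
  C=C: 1 × 634 = 634
  H–I: 1 × 306 = 306
  Σ(broken) = 4910 kJ
Bonds formed (products):
  C–C: 3 × 357 = 1071
  C–H: 9 × 407 = 3663
  C–I: 1 × 231 = 231
  Σ(formed) = 4965 kJ
ΔH = Σ(broken) − Σ(formed) = 4910 − 4965 = −55 kJ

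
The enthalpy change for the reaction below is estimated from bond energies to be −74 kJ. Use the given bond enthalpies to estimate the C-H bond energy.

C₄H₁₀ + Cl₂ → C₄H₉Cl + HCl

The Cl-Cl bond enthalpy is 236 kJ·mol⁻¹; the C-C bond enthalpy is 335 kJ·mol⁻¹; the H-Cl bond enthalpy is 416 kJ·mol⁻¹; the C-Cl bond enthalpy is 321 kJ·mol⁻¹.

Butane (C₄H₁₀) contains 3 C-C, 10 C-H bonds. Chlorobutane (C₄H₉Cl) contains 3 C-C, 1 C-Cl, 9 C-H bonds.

D(C-H) ≈ 427 kJ/mol

Let D be the C-H bond energy.
Σ(broken) = 3×335 + 10×D + 1×236 = 1241 + 10D
Σ(formed) = 3×335 + 1×321 + 9×D + 1×416 = 1742 + 9D
ΔH = Σ(broken) − Σ(formed) = (1241 + 10D) − (1742 + 9D) = −501 + D
Setting this equal to −74 kJ gives D = 427 kJ/mol.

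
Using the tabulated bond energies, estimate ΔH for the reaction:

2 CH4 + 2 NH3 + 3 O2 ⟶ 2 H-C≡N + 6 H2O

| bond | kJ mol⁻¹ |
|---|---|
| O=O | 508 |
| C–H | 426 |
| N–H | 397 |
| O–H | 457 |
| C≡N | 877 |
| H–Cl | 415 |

Bonds broken (reactants):
  C–H: 8 × 426 = 3408
  N–H: 6 × 397 = 2382
  O=O: 3 × 508 = 1524
  Σ(broken) = 7314 kJ
Bonds formed (products):
  C≡N: 2 × 877 = 1754
  C–H: 2 × 426 = 852
  O–H: 12 × 457 = 5484
  Σ(formed) = 8090 kJ
ΔH = Σ(broken) − Σ(formed) = 7314 − 8090 = −776 kJ

ΔH ≈ −776 kJ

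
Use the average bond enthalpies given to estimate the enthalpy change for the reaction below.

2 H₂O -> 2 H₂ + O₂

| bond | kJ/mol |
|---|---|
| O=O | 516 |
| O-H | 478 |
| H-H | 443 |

ΔH ≈ +510 kJ

Bonds broken (reactants):
  O-H: 4 × 478 = 1912
  Σ(broken) = 1912 kJ
Bonds formed (products):
  H-H: 2 × 443 = 886
  O=O: 1 × 516 = 516
  Σ(formed) = 1402 kJ
ΔH = Σ(broken) − Σ(formed) = 1912 − 1402 = +510 kJ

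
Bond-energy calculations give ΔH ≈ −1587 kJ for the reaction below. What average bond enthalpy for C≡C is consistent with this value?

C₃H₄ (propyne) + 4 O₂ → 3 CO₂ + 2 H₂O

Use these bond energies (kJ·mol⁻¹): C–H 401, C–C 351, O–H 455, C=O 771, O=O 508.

Let D be the C≡C bond energy.
Σ(broken) = 1×D + 1×351 + 4×401 + 4×508 = 3987 + D
Σ(formed) = 6×771 + 4×455 = 6446
ΔH = Σ(broken) − Σ(formed) = (3987 + D) − (6446) = −2459 + D
Setting this equal to −1587 kJ gives D = 872 kJ/mol.

D(C≡C) ≈ 872 kJ/mol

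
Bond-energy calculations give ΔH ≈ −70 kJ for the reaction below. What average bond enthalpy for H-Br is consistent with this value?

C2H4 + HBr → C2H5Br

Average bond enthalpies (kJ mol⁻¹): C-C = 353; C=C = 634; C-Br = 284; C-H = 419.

Let D be the H-Br bond energy.
Σ(broken) = 4×419 + 1×634 + 1×D = 2310 + D
Σ(formed) = 1×284 + 1×353 + 5×419 = 2732
ΔH = Σ(broken) − Σ(formed) = (2310 + D) − (2732) = −422 + D
Setting this equal to −70 kJ gives D = 352 kJ/mol.

D(H-Br) ≈ 352 kJ/mol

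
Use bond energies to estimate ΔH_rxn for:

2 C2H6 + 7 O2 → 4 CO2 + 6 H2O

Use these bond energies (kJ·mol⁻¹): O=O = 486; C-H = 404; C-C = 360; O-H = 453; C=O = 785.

ΔH ≈ −2746 kJ

Bonds broken (reactants):
  C-C: 2 × 360 = 720
  C-H: 12 × 404 = 4848
  O=O: 7 × 486 = 3402
  Σ(broken) = 8970 kJ
Bonds formed (products):
  C=O: 8 × 785 = 6280
  O-H: 12 × 453 = 5436
  Σ(formed) = 11716 kJ
ΔH = Σ(broken) − Σ(formed) = 8970 − 11716 = −2746 kJ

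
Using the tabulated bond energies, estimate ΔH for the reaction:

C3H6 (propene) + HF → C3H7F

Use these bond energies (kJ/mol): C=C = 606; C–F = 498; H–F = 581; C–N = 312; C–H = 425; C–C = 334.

ΔH ≈ −70 kJ

Bonds broken (reactants):
  C–C: 1 × 334 = 334
  C–H: 6 × 425 = 2550
  C=C: 1 × 606 = 606
  H–F: 1 × 581 = 581
  Σ(broken) = 4071 kJ
Bonds formed (products):
  C–C: 2 × 334 = 668
  C–F: 1 × 498 = 498
  C–H: 7 × 425 = 2975
  Σ(formed) = 4141 kJ
ΔH = Σ(broken) − Σ(formed) = 4071 − 4141 = −70 kJ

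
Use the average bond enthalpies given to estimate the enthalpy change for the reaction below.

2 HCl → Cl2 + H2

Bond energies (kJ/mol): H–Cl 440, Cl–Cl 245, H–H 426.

ΔH ≈ +209 kJ

Bonds broken (reactants):
  H–Cl: 2 × 440 = 880
  Σ(broken) = 880 kJ
Bonds formed (products):
  Cl–Cl: 1 × 245 = 245
  H–H: 1 × 426 = 426
  Σ(formed) = 671 kJ
ΔH = Σ(broken) − Σ(formed) = 880 − 671 = +209 kJ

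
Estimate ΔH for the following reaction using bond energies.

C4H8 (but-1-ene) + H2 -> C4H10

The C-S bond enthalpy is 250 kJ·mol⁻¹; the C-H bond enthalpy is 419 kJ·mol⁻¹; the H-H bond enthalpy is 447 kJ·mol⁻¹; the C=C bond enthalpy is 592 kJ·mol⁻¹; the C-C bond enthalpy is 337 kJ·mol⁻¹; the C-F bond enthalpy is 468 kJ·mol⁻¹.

ΔH ≈ −136 kJ

Bonds broken (reactants):
  C-C: 2 × 337 = 674
  C-H: 8 × 419 = 3352
  C=C: 1 × 592 = 592
  H-H: 1 × 447 = 447
  Σ(broken) = 5065 kJ
Bonds formed (products):
  C-C: 3 × 337 = 1011
  C-H: 10 × 419 = 4190
  Σ(formed) = 5201 kJ
ΔH = Σ(broken) − Σ(formed) = 5065 − 5201 = −136 kJ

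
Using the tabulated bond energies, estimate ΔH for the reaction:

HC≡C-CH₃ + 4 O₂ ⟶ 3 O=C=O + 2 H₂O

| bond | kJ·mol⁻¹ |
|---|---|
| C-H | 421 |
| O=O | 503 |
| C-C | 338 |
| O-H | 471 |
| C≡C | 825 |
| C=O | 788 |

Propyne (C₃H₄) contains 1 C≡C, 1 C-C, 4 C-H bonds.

ΔH ≈ −1753 kJ

Bonds broken (reactants):
  C≡C: 1 × 825 = 825
  C-C: 1 × 338 = 338
  C-H: 4 × 421 = 1684
  O=O: 4 × 503 = 2012
  Σ(broken) = 4859 kJ
Bonds formed (products):
  C=O: 6 × 788 = 4728
  O-H: 4 × 471 = 1884
  Σ(formed) = 6612 kJ
ΔH = Σ(broken) − Σ(formed) = 4859 − 6612 = −1753 kJ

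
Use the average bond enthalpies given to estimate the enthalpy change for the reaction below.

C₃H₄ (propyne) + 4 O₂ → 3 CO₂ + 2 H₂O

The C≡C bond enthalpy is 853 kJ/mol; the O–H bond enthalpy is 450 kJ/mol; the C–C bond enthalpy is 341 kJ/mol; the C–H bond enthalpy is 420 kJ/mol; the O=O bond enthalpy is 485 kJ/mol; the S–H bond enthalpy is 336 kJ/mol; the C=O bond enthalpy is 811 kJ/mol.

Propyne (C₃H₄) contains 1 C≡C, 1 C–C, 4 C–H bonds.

ΔH ≈ −1852 kJ

Bonds broken (reactants):
  C≡C: 1 × 853 = 853
  C–C: 1 × 341 = 341
  C–H: 4 × 420 = 1680
  O=O: 4 × 485 = 1940
  Σ(broken) = 4814 kJ
Bonds formed (products):
  C=O: 6 × 811 = 4866
  O–H: 4 × 450 = 1800
  Σ(formed) = 6666 kJ
ΔH = Σ(broken) − Σ(formed) = 4814 − 6666 = −1852 kJ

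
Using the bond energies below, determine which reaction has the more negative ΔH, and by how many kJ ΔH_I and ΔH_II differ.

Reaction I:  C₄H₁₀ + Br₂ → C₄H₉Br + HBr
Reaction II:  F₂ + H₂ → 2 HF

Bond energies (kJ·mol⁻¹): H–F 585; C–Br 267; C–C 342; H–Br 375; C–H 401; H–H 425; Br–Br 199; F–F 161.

Reaction I:
  Bonds broken (reactants):
    Br–Br: 1 × 199 = 199
    C–C: 3 × 342 = 1026
    C–H: 10 × 401 = 4010
    Σ(broken) = 5235 kJ
  Bonds formed (products):
    C–Br: 1 × 267 = 267
    C–C: 3 × 342 = 1026
    C–H: 9 × 401 = 3609
    H–Br: 1 × 375 = 375
    Σ(formed) = 5277 kJ
  ΔH_I = 5235 − 5277 = −42 kJ
Reaction II:
  Bonds broken (reactants):
    F–F: 1 × 161 = 161
    H–H: 1 × 425 = 425
    Σ(broken) = 586 kJ
  Bonds formed (products):
    H–F: 2 × 585 = 1170
    Σ(formed) = 1170 kJ
  ΔH_II = 586 − 1170 = −584 kJ
ΔH_I − ΔH_II = +542 kJ, so reaction II has the more negative ΔH; |ΔH_I − ΔH_II| = 542 kJ.

Reaction II, by 542 kJ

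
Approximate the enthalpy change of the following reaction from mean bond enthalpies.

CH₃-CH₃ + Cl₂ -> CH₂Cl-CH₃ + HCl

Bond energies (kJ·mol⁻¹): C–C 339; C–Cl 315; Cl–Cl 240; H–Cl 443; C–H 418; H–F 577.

ΔH ≈ −100 kJ

Bonds broken (reactants):
  C–C: 1 × 339 = 339
  C–H: 6 × 418 = 2508
  Cl–Cl: 1 × 240 = 240
  Σ(broken) = 3087 kJ
Bonds formed (products):
  C–C: 1 × 339 = 339
  C–Cl: 1 × 315 = 315
  C–H: 5 × 418 = 2090
  H–Cl: 1 × 443 = 443
  Σ(formed) = 3187 kJ
ΔH = Σ(broken) − Σ(formed) = 3087 − 3187 = −100 kJ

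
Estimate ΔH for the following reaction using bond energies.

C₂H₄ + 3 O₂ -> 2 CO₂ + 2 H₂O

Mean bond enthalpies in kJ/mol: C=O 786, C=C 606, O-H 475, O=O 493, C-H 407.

Bonds broken (reactants):
  C-H: 4 × 407 = 1628
  C=C: 1 × 606 = 606
  O=O: 3 × 493 = 1479
  Σ(broken) = 3713 kJ
Bonds formed (products):
  C=O: 4 × 786 = 3144
  O-H: 4 × 475 = 1900
  Σ(formed) = 5044 kJ
ΔH = Σ(broken) − Σ(formed) = 3713 − 5044 = −1331 kJ

ΔH ≈ −1331 kJ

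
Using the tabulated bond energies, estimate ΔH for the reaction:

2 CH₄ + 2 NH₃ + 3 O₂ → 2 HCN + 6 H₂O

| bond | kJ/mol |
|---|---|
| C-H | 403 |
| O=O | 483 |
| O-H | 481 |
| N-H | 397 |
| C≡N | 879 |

ΔH ≈ −1281 kJ

Bonds broken (reactants):
  C-H: 8 × 403 = 3224
  N-H: 6 × 397 = 2382
  O=O: 3 × 483 = 1449
  Σ(broken) = 7055 kJ
Bonds formed (products):
  C≡N: 2 × 879 = 1758
  C-H: 2 × 403 = 806
  O-H: 12 × 481 = 5772
  Σ(formed) = 8336 kJ
ΔH = Σ(broken) − Σ(formed) = 7055 − 8336 = −1281 kJ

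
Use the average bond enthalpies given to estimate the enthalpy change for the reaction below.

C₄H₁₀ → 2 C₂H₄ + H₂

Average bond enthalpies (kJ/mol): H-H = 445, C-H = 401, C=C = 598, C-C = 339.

Bonds broken (reactants):
  C-C: 3 × 339 = 1017
  C-H: 10 × 401 = 4010
  Σ(broken) = 5027 kJ
Bonds formed (products):
  C-H: 8 × 401 = 3208
  C=C: 2 × 598 = 1196
  H-H: 1 × 445 = 445
  Σ(formed) = 4849 kJ
ΔH = Σ(broken) − Σ(formed) = 5027 − 4849 = +178 kJ

ΔH ≈ +178 kJ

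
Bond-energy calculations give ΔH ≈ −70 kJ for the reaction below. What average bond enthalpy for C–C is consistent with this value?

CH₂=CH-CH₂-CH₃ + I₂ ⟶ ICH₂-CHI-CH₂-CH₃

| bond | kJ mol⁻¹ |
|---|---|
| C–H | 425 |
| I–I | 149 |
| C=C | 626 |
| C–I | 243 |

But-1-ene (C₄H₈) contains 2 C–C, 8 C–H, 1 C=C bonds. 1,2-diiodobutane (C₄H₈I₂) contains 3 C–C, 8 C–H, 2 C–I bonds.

Let D be the C–C bond energy.
Σ(broken) = 2×D + 8×425 + 1×626 + 1×149 = 4175 + 2D
Σ(formed) = 3×D + 8×425 + 2×243 = 3886 + 3D
ΔH = Σ(broken) − Σ(formed) = (4175 + 2D) − (3886 + 3D) = +289 − D
Setting this equal to −70 kJ gives D = 359 kJ/mol.

D(C–C) ≈ 359 kJ/mol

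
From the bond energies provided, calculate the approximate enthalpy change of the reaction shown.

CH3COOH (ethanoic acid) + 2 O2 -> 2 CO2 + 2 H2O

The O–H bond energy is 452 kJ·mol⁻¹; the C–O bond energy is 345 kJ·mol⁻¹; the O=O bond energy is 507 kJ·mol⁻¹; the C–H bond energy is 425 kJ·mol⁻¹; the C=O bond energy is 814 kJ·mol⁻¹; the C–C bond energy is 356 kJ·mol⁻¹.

ΔH ≈ −808 kJ

Bonds broken (reactants):
  C–C: 1 × 356 = 356
  C–H: 3 × 425 = 1275
  C–O: 1 × 345 = 345
  C=O: 1 × 814 = 814
  O–H: 1 × 452 = 452
  O=O: 2 × 507 = 1014
  Σ(broken) = 4256 kJ
Bonds formed (products):
  C=O: 4 × 814 = 3256
  O–H: 4 × 452 = 1808
  Σ(formed) = 5064 kJ
ΔH = Σ(broken) − Σ(formed) = 4256 − 5064 = −808 kJ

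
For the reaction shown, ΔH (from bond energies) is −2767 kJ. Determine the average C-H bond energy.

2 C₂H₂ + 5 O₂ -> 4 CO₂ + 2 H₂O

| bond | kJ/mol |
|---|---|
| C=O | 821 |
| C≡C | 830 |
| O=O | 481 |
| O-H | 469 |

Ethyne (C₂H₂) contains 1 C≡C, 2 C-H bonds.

Let D be the C-H bond energy.
Σ(broken) = 2×830 + 4×D + 5×481 = 4065 + 4D
Σ(formed) = 8×821 + 4×469 = 8444
ΔH = Σ(broken) − Σ(formed) = (4065 + 4D) − (8444) = −4379 + 4D
Setting this equal to −2767 kJ gives 4D = 1612, so D = 403 kJ/mol.

D(C-H) ≈ 403 kJ/mol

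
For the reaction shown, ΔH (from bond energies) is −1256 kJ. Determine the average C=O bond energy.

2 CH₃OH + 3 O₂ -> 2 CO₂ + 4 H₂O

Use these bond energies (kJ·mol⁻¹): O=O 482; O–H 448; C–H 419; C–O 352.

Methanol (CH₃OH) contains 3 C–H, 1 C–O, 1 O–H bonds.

Let D be the C=O bond energy.
Σ(broken) = 6×419 + 2×352 + 2×448 + 3×482 = 5560
Σ(formed) = 4×D + 8×448 = 3584 + 4D
ΔH = Σ(broken) − Σ(formed) = (5560) − (3584 + 4D) = +1976 − 4D
Setting this equal to −1256 kJ gives 4D = 3232, so D = 808 kJ/mol.

D(C=O) ≈ 808 kJ/mol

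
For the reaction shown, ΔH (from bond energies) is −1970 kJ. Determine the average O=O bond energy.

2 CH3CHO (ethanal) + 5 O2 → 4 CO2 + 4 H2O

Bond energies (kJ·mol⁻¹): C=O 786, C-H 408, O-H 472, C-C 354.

D(O=O) ≈ 510 kJ/mol

Let D be the O=O bond energy.
Σ(broken) = 2×354 + 8×408 + 2×786 + 5×D = 5544 + 5D
Σ(formed) = 8×786 + 8×472 = 10064
ΔH = Σ(broken) − Σ(formed) = (5544 + 5D) − (10064) = −4520 + 5D
Setting this equal to −1970 kJ gives 5D = 2550, so D = 510 kJ/mol.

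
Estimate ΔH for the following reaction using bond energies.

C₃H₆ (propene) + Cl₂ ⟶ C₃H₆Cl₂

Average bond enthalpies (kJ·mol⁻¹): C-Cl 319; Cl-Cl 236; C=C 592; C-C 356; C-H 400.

ΔH ≈ −166 kJ

Bonds broken (reactants):
  C-C: 1 × 356 = 356
  C-H: 6 × 400 = 2400
  C=C: 1 × 592 = 592
  Cl-Cl: 1 × 236 = 236
  Σ(broken) = 3584 kJ
Bonds formed (products):
  C-C: 2 × 356 = 712
  C-Cl: 2 × 319 = 638
  C-H: 6 × 400 = 2400
  Σ(formed) = 3750 kJ
ΔH = Σ(broken) − Σ(formed) = 3584 − 3750 = −166 kJ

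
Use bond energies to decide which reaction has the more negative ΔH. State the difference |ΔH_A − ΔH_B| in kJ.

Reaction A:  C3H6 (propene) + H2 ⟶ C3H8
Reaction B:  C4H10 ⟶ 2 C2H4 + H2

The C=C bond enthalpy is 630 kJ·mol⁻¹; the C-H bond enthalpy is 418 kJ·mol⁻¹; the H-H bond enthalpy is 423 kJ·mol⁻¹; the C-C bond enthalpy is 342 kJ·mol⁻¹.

Reaction A, by 304 kJ

Reaction A:
  Bonds broken (reactants):
    C-C: 1 × 342 = 342
    C-H: 6 × 418 = 2508
    C=C: 1 × 630 = 630
    H-H: 1 × 423 = 423
    Σ(broken) = 3903 kJ
  Bonds formed (products):
    C-C: 2 × 342 = 684
    C-H: 8 × 418 = 3344
    Σ(formed) = 4028 kJ
  ΔH_A = 3903 − 4028 = −125 kJ
Reaction B:
  Bonds broken (reactants):
    C-C: 3 × 342 = 1026
    C-H: 10 × 418 = 4180
    Σ(broken) = 5206 kJ
  Bonds formed (products):
    C-H: 8 × 418 = 3344
    C=C: 2 × 630 = 1260
    H-H: 1 × 423 = 423
    Σ(formed) = 5027 kJ
  ΔH_B = 5206 − 5027 = +179 kJ
ΔH_A − ΔH_B = −304 kJ, so reaction A has the more negative ΔH; |ΔH_A − ΔH_B| = 304 kJ.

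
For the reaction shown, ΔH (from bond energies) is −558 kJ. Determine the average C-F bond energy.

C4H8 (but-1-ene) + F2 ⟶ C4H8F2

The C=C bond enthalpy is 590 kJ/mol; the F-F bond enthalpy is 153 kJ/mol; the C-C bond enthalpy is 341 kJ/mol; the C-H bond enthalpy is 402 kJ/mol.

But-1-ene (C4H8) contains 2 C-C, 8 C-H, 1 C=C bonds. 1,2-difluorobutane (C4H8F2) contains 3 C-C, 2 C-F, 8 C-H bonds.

D(C-F) ≈ 480 kJ/mol

Let D be the C-F bond energy.
Σ(broken) = 2×341 + 8×402 + 1×590 + 1×153 = 4641
Σ(formed) = 3×341 + 2×D + 8×402 = 4239 + 2D
ΔH = Σ(broken) − Σ(formed) = (4641) − (4239 + 2D) = +402 − 2D
Setting this equal to −558 kJ gives 2D = 960, so D = 480 kJ/mol.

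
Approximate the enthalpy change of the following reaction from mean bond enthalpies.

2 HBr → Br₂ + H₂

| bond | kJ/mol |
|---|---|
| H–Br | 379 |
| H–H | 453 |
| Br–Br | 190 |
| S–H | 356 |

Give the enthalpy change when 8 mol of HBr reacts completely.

ΔH = +460 kJ

Bonds broken (reactants):
  H–Br: 2 × 379 = 758
  Σ(broken) = 758 kJ
Bonds formed (products):
  Br–Br: 1 × 190 = 190
  H–H: 1 × 453 = 453
  Σ(formed) = 643 kJ
ΔH = Σ(broken) − Σ(formed) = 758 − 643 = +115 kJ
For 4× the reaction as written: 4 × (+115) = +460 kJ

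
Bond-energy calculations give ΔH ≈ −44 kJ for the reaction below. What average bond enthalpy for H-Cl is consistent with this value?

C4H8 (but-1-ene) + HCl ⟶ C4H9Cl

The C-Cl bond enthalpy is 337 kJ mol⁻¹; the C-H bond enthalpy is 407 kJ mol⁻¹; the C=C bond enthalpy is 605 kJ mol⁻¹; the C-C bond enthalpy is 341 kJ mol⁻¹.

D(H-Cl) ≈ 436 kJ/mol

Let D be the H-Cl bond energy.
Σ(broken) = 2×341 + 8×407 + 1×605 + 1×D = 4543 + D
Σ(formed) = 3×341 + 1×337 + 9×407 = 5023
ΔH = Σ(broken) − Σ(formed) = (4543 + D) − (5023) = −480 + D
Setting this equal to −44 kJ gives D = 436 kJ/mol.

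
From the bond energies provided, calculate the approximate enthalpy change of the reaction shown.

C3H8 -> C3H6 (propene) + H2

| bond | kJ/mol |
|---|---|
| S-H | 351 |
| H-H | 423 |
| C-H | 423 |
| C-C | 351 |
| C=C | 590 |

ΔH ≈ +184 kJ

Bonds broken (reactants):
  C-C: 2 × 351 = 702
  C-H: 8 × 423 = 3384
  Σ(broken) = 4086 kJ
Bonds formed (products):
  C-C: 1 × 351 = 351
  C-H: 6 × 423 = 2538
  C=C: 1 × 590 = 590
  H-H: 1 × 423 = 423
  Σ(formed) = 3902 kJ
ΔH = Σ(broken) − Σ(formed) = 4086 − 3902 = +184 kJ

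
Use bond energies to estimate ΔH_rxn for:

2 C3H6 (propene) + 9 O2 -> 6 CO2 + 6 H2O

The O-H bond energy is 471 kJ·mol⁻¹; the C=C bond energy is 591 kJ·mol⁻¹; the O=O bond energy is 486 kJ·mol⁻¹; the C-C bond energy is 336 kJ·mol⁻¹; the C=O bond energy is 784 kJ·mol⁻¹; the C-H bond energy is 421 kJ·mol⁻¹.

Bonds broken (reactants):
  C-C: 2 × 336 = 672
  C-H: 12 × 421 = 5052
  C=C: 2 × 591 = 1182
  O=O: 9 × 486 = 4374
  Σ(broken) = 11280 kJ
Bonds formed (products):
  C=O: 12 × 784 = 9408
  O-H: 12 × 471 = 5652
  Σ(formed) = 15060 kJ
ΔH = Σ(broken) − Σ(formed) = 11280 − 15060 = −3780 kJ

ΔH ≈ −3780 kJ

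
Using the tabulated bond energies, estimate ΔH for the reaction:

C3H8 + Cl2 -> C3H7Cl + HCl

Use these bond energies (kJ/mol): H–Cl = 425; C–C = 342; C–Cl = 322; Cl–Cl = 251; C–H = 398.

ΔH ≈ −98 kJ

Bonds broken (reactants):
  C–C: 2 × 342 = 684
  C–H: 8 × 398 = 3184
  Cl–Cl: 1 × 251 = 251
  Σ(broken) = 4119 kJ
Bonds formed (products):
  C–C: 2 × 342 = 684
  C–Cl: 1 × 322 = 322
  C–H: 7 × 398 = 2786
  H–Cl: 1 × 425 = 425
  Σ(formed) = 4217 kJ
ΔH = Σ(broken) − Σ(formed) = 4119 − 4217 = −98 kJ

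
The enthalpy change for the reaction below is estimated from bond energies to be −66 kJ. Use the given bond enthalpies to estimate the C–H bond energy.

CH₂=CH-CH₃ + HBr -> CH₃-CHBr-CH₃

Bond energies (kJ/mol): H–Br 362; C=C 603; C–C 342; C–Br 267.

D(C–H) ≈ 422 kJ/mol

Let D be the C–H bond energy.
Σ(broken) = 1×342 + 6×D + 1×603 + 1×362 = 1307 + 6D
Σ(formed) = 1×267 + 2×342 + 7×D = 951 + 7D
ΔH = Σ(broken) − Σ(formed) = (1307 + 6D) − (951 + 7D) = +356 − D
Setting this equal to −66 kJ gives D = 422 kJ/mol.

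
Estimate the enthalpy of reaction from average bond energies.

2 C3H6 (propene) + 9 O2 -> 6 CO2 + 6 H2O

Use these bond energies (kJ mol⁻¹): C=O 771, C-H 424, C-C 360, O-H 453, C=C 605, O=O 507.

Bonds broken (reactants):
  C-C: 2 × 360 = 720
  C-H: 12 × 424 = 5088
  C=C: 2 × 605 = 1210
  O=O: 9 × 507 = 4563
  Σ(broken) = 11581 kJ
Bonds formed (products):
  C=O: 12 × 771 = 9252
  O-H: 12 × 453 = 5436
  Σ(formed) = 14688 kJ
ΔH = Σ(broken) − Σ(formed) = 11581 − 14688 = −3107 kJ

ΔH ≈ −3107 kJ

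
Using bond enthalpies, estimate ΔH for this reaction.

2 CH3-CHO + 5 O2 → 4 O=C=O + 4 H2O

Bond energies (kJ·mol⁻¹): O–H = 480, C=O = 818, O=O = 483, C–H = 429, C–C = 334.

ΔH ≈ −2233 kJ

Bonds broken (reactants):
  C–C: 2 × 334 = 668
  C–H: 8 × 429 = 3432
  C=O: 2 × 818 = 1636
  O=O: 5 × 483 = 2415
  Σ(broken) = 8151 kJ
Bonds formed (products):
  C=O: 8 × 818 = 6544
  O–H: 8 × 480 = 3840
  Σ(formed) = 10384 kJ
ΔH = Σ(broken) − Σ(formed) = 8151 − 10384 = −2233 kJ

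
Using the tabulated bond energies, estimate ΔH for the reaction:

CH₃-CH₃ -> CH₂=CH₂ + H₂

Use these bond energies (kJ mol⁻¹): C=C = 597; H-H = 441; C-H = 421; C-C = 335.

ΔH ≈ +139 kJ

Bonds broken (reactants):
  C-C: 1 × 335 = 335
  C-H: 6 × 421 = 2526
  Σ(broken) = 2861 kJ
Bonds formed (products):
  C-H: 4 × 421 = 1684
  C=C: 1 × 597 = 597
  H-H: 1 × 441 = 441
  Σ(formed) = 2722 kJ
ΔH = Σ(broken) − Σ(formed) = 2861 − 2722 = +139 kJ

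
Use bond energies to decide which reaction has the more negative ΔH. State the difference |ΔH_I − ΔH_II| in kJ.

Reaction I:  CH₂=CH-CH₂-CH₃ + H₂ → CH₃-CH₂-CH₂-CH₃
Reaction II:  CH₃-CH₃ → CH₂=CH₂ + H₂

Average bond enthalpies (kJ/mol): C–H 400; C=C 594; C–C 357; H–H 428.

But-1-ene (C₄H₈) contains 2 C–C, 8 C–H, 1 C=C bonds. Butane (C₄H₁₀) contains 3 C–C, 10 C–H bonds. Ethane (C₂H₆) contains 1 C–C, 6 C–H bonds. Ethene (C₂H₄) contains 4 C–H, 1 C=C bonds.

Reaction I, by 270 kJ

Reaction I:
  Bonds broken (reactants):
    C–C: 2 × 357 = 714
    C–H: 8 × 400 = 3200
    C=C: 1 × 594 = 594
    H–H: 1 × 428 = 428
    Σ(broken) = 4936 kJ
  Bonds formed (products):
    C–C: 3 × 357 = 1071
    C–H: 10 × 400 = 4000
    Σ(formed) = 5071 kJ
  ΔH_I = 4936 − 5071 = −135 kJ
Reaction II:
  Bonds broken (reactants):
    C–C: 1 × 357 = 357
    C–H: 6 × 400 = 2400
    Σ(broken) = 2757 kJ
  Bonds formed (products):
    C–H: 4 × 400 = 1600
    C=C: 1 × 594 = 594
    H–H: 1 × 428 = 428
    Σ(formed) = 2622 kJ
  ΔH_II = 2757 − 2622 = +135 kJ
ΔH_I − ΔH_II = −270 kJ, so reaction I has the more negative ΔH; |ΔH_I − ΔH_II| = 270 kJ.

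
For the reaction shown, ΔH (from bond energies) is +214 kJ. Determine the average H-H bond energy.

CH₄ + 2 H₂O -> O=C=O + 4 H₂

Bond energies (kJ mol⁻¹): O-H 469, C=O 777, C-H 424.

D(H-H) ≈ 451 kJ/mol

Let D be the H-H bond energy.
Σ(broken) = 4×424 + 4×469 = 3572
Σ(formed) = 2×777 + 4×D = 1554 + 4D
ΔH = Σ(broken) − Σ(formed) = (3572) − (1554 + 4D) = +2018 − 4D
Setting this equal to +214 kJ gives 4D = 1804, so D = 451 kJ/mol.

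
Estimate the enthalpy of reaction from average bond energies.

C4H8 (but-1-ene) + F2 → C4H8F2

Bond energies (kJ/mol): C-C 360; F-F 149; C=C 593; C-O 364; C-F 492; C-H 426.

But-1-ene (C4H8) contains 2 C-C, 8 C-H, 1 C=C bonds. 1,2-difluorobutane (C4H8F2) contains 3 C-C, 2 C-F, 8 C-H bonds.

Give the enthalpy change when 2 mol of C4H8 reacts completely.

ΔH = −1204 kJ

Bonds broken (reactants):
  C-C: 2 × 360 = 720
  C-H: 8 × 426 = 3408
  C=C: 1 × 593 = 593
  F-F: 1 × 149 = 149
  Σ(broken) = 4870 kJ
Bonds formed (products):
  C-C: 3 × 360 = 1080
  C-F: 2 × 492 = 984
  C-H: 8 × 426 = 3408
  Σ(formed) = 5472 kJ
ΔH = Σ(broken) − Σ(formed) = 4870 − 5472 = −602 kJ
For 2× the reaction as written: 2 × (−602) = −1204 kJ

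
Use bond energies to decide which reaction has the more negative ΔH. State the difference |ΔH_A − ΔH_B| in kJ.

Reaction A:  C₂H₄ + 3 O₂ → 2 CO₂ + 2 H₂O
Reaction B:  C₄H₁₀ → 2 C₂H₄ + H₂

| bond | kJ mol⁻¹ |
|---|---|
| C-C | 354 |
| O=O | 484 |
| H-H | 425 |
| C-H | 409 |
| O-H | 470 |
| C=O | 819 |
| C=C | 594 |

Reaction A:
  Bonds broken (reactants):
    C-H: 4 × 409 = 1636
    C=C: 1 × 594 = 594
    O=O: 3 × 484 = 1452
    Σ(broken) = 3682 kJ
  Bonds formed (products):
    C=O: 4 × 819 = 3276
    O-H: 4 × 470 = 1880
    Σ(formed) = 5156 kJ
  ΔH_A = 3682 − 5156 = −1474 kJ
Reaction B:
  Bonds broken (reactants):
    C-C: 3 × 354 = 1062
    C-H: 10 × 409 = 4090
    Σ(broken) = 5152 kJ
  Bonds formed (products):
    C-H: 8 × 409 = 3272
    C=C: 2 × 594 = 1188
    H-H: 1 × 425 = 425
    Σ(formed) = 4885 kJ
  ΔH_B = 5152 − 4885 = +267 kJ
ΔH_A − ΔH_B = −1741 kJ, so reaction A has the more negative ΔH; |ΔH_A − ΔH_B| = 1741 kJ.

Reaction A, by 1741 kJ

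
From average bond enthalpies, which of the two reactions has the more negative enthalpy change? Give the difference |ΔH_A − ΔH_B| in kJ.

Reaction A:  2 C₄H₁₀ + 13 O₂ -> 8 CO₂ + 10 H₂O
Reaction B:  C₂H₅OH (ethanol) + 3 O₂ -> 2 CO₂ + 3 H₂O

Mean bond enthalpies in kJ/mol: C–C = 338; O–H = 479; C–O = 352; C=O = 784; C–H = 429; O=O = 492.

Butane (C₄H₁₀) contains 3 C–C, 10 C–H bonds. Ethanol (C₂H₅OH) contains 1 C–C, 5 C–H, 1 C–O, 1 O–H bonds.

Reaction A, by 3900 kJ

Reaction A:
  Bonds broken (reactants):
    C–C: 6 × 338 = 2028
    C–H: 20 × 429 = 8580
    O=O: 13 × 492 = 6396
    Σ(broken) = 17004 kJ
  Bonds formed (products):
    C=O: 16 × 784 = 12544
    O–H: 20 × 479 = 9580
    Σ(formed) = 22124 kJ
  ΔH_A = 17004 − 22124 = −5120 kJ
Reaction B:
  Bonds broken (reactants):
    C–C: 1 × 338 = 338
    C–H: 5 × 429 = 2145
    C–O: 1 × 352 = 352
    O–H: 1 × 479 = 479
    O=O: 3 × 492 = 1476
    Σ(broken) = 4790 kJ
  Bonds formed (products):
    C=O: 4 × 784 = 3136
    O–H: 6 × 479 = 2874
    Σ(formed) = 6010 kJ
  ΔH_B = 4790 − 6010 = −1220 kJ
ΔH_A − ΔH_B = −3900 kJ, so reaction A has the more negative ΔH; |ΔH_A − ΔH_B| = 3900 kJ.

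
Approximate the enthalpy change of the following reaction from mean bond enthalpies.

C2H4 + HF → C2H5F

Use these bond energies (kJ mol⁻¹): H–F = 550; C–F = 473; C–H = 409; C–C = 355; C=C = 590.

Bonds broken (reactants):
  C–H: 4 × 409 = 1636
  C=C: 1 × 590 = 590
  H–F: 1 × 550 = 550
  Σ(broken) = 2776 kJ
Bonds formed (products):
  C–C: 1 × 355 = 355
  C–F: 1 × 473 = 473
  C–H: 5 × 409 = 2045
  Σ(formed) = 2873 kJ
ΔH = Σ(broken) − Σ(formed) = 2776 − 2873 = −97 kJ

ΔH ≈ −97 kJ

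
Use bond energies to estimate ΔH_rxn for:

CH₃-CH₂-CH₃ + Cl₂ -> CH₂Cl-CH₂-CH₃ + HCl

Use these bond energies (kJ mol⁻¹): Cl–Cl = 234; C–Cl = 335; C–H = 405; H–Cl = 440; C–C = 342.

ΔH ≈ −136 kJ

Bonds broken (reactants):
  C–C: 2 × 342 = 684
  C–H: 8 × 405 = 3240
  Cl–Cl: 1 × 234 = 234
  Σ(broken) = 4158 kJ
Bonds formed (products):
  C–C: 2 × 342 = 684
  C–Cl: 1 × 335 = 335
  C–H: 7 × 405 = 2835
  H–Cl: 1 × 440 = 440
  Σ(formed) = 4294 kJ
ΔH = Σ(broken) − Σ(formed) = 4158 − 4294 = −136 kJ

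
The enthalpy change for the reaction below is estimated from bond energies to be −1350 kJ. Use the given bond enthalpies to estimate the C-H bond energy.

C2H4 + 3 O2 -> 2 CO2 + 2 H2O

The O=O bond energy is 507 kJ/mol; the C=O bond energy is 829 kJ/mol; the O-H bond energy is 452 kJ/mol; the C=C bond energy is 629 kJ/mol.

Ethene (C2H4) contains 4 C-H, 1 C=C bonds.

Let D be the C-H bond energy.
Σ(broken) = 4×D + 1×629 + 3×507 = 2150 + 4D
Σ(formed) = 4×829 + 4×452 = 5124
ΔH = Σ(broken) − Σ(formed) = (2150 + 4D) − (5124) = −2974 + 4D
Setting this equal to −1350 kJ gives 4D = 1624, so D = 406 kJ/mol.

D(C-H) ≈ 406 kJ/mol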